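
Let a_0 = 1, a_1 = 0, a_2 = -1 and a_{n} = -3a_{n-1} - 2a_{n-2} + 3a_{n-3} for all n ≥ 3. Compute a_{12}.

4523

The ordinary generating function has denominator 1 + 3t + 2t^2 - 3t^3.
Iterating the recurrence: a_0,…,a_{12} = 1, 0, -1, 6, -16, 33, -49, 33, 98, -507, 1424, -2964, 4523.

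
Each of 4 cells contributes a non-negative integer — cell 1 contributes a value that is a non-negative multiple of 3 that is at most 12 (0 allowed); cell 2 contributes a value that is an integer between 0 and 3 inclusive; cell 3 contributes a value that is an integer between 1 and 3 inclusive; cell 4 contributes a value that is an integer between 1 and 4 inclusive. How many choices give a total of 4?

6

The generating function for the choices is (1 + q^3 + q^6 + q^9 + q^12)·(1 + q + q^2 + q^3)·(q + q^2 + q^3)·(q + q^2 + q^3 + q^4); the count is [q^4].
(1 + q^3 + q^6 + q^9 + q^12) has coefficients 1,0,0,1,0 for degrees 0…4.
(1 + q + q^2 + q^3) has coefficients 1,1,1,1,0 for degrees 0…4.
Multiplying by (q + q^2 + q^3) gives running coefficients 0,1,2,3,3 for degrees 0…4.
Finally multiplying by (q + q^2 + q^3 + q^4), the product of all factors after the first has coefficients 0,0,1,3,6 for degrees 0…4.
[q^4] = 1·6 + 1·0 = 6.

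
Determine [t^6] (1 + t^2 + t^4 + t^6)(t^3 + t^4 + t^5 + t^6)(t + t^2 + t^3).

(1 + t^2 + t^4 + t^6) has coefficients 1,0,1,0,1,0,1 for degrees 0…6.
(t^3 + t^4 + t^5 + t^6) has coefficients 0,0,0,1,1,1,1 for degrees 0…6.
Finally multiplying by (t + t^2 + t^3), the product of all factors after the first has coefficients 0,0,0,0,1,2,3 for degrees 0…6.
[t^6] = 1·3 + 1·1 + 1·0 + 1·0 = 4.

4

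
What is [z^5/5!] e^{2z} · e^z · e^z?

1024

The EGF product rule gives c_5 = Σ_{k_1+k_2+k_3=5} C(5; k_1,k_2,k_3) · ∏ g_i(k_i), where e^{2z} gives (2)^k; e^z gives (1)^k; e^z gives (1)^k.
g_1(k) for k = 0…5: 1, 2, 4, 8, 16, 32.
g_2(k) for k = 0…5: 1, 1, 1, 1, 1, 1.
g_3(k) for k = 0…5: 1, 1, 1, 1, 1, 1.
First combine the last two factors: h(k) = Σ_j C(k,j)·g_2(j)·g_3(k−j) for k = 0…5: 1, 2, 4, 8, 16, 32.
c_5 = Σ_k C(5,k)·g_1(k)·h(5−k) = 1·1·32 + 5·2·16 + 10·4·8 + 10·8·4 + 5·16·2 + 1·32·1 = 32 + 160 + 320 + 320 + 160 + 32 = 1024.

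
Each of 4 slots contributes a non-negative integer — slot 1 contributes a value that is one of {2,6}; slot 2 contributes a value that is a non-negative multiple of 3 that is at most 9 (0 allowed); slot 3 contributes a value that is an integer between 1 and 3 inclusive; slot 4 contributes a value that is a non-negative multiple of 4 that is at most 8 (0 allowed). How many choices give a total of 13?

5

The generating function for the choices is (q^2 + q^6)·(1 + q^3 + q^6 + q^9)·(q + q^2 + q^3)·(1 + q^4 + q^8); the count is [q^13].
(q^2 + q^6) has coefficients 0,0,1,0,0,0,1 for degrees 0…6.
(1 + q^3 + q^6 + q^9) has coefficients 1,0,0,1,0,0,1,0,0,1,0,0,0,0 for degrees 0…13.
Multiplying by (q + q^2 + q^3) gives running coefficients 0,1,1,1,1,1,1,1,1,1,1,1,1,0 for degrees 0…13.
Finally multiplying by (1 + q^4 + q^8), the product of all factors after the first has coefficients 0,1,1,1,1,2,2,2,2,3,3,3,3,2 for degrees 0…13.
[q^13] = 1·3 + 1·2 = 5.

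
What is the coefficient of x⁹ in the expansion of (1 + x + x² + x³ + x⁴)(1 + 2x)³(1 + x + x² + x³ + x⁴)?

54

(1 + x + x² + x³ + x⁴) has coefficients 1,1,1,1,1 for degrees 0…4.
(1 + 2x)³ has coefficients 1,6,12,8,0,0,0,0,0,0 for degrees 0…9.
Finally multiplying by (1 + x + x² + x³ + x⁴), the product of all factors after the first has coefficients 1,7,19,27,27,26,20,8,0,0 for degrees 0…9.
[x⁹] = 1·0 + 1·0 + 1·8 + 1·20 + 1·26 = 54.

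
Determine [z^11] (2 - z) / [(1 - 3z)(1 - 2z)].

879591

The denominator gives the recurrence a_n = 5a_(n−1) − 6a_(n−2) for n ≥ 2; the numerator fixes a_0 = 2, a_1 = 9.
Iterating: 2, 9, 33, 111, 357, 1119, 3453, 10551, 32037, 96879, 292173, 879591, so a_11 = 879591.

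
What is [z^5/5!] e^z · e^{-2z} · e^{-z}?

The EGF product rule gives c_5 = Σ_{k_1+k_2+k_3=5} C(5; k_1,k_2,k_3) · ∏ g_i(k_i), where e^z gives (1)^k; e^{-2z} gives (-2)^k; e^{-z} gives (-1)^k.
g_1(k) for k = 0…5: 1, 1, 1, 1, 1, 1.
g_2(k) for k = 0…5: 1, -2, 4, -8, 16, -32.
g_3(k) for k = 0…5: 1, -1, 1, -1, 1, -1.
First combine the last two factors: h(k) = Σ_j C(k,j)·g_2(j)·g_3(k−j) for k = 0…5: 1, -3, 9, -27, 81, -243.
c_5 = Σ_k C(5,k)·g_1(k)·h(5−k) = 1·1·(-243) + 5·1·81 + 10·1·(-27) + 10·1·9 + 5·1·(-3) + 1·1·1 = −243 + 405 − 270 + 90 − 15 + 1 = -32.

-32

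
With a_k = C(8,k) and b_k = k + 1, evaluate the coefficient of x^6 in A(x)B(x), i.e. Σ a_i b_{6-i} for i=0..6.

769

Write out a_i and b_{6-i} for i = 0,…,6 and sum the products.
Σ = 1·7 + 8·6 + 28·5 + 56·4 + 70·3 + 56·2 + 28·1 = 769.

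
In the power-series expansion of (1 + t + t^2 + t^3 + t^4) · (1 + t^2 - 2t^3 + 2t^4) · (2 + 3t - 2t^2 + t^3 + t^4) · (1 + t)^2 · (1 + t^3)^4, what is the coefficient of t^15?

266

(1 + t + t^2 + t^3 + t^4) has coefficients 1,1,1,1,1 for degrees 0…4.
(1 + t^2 - 2t^3 + 2t^4) has coefficients 1,0,1,-2,2,0,0,0,0,0,0,0,0,0,0,0 for degrees 0…15.
Multiplying by (2 + 3t - 2t^2 + t^3 + t^4) gives running coefficients 2,3,0,0,-3,11,-5,0,2,0,0,0,0,0,0,0 for degrees 0…15.
Multiplying by (1 + t)^2 gives running coefficients 2,7,8,3,-3,5,14,1,-3,4,2,0,0,0,0,0 for degrees 0…15.
Finally multiplying by (1 + t^3)^4, the product of all factors after the first has coefficients 2,7,8,11,25,37,38,31,65,86,16,50,114,9,10,83 for degrees 0…15.
[t^15] = 1·83 + 1·10 + 1·9 + 1·114 + 1·50 = 266.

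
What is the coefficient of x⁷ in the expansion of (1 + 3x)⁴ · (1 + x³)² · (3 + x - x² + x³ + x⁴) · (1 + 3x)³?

(1 + 3x)⁴ has coefficients 1,12,54,108,81 for degrees 0…4.
(1 + x³)² has coefficients 1,0,0,2,0,0,1,0 for degrees 0…7.
Multiplying by (3 + x - x² + x³ + x⁴) gives running coefficients 3,1,-1,7,3,-2,5,3 for degrees 0…7.
Finally multiplying by (1 + 3x)³, the product of all factors after the first has coefficients 3,28,89,106,66,187,257,75 for degrees 0…7.
[x⁷] = 1·75 + 12·257 + 54·187 + 108·66 + 81·106 = 28971.

28971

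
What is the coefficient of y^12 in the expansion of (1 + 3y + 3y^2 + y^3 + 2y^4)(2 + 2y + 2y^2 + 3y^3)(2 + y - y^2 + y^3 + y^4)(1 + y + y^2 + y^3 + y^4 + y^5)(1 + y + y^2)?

464

(1 + 3y + 3y^2 + y^3 + 2y^4) has coefficients 1,3,3,1,2 for degrees 0…4.
(2 + 2y + 2y^2 + 3y^3) has coefficients 2,2,2,3,0,0,0,0,0,0,0,0,0 for degrees 0…12.
Multiplying by (2 + y - y^2 + y^3 + y^4) gives running coefficients 4,6,4,8,5,1,5,3,0,0,0,0,0 for degrees 0…12.
Multiplying by (1 + y + y^2 + y^3 + y^4 + y^5) gives running coefficients 4,10,14,22,27,28,29,26,22,14,9,8,3 for degrees 0…12.
Finally multiplying by (1 + y + y^2), the product of all factors after the first has coefficients 4,14,28,46,63,77,84,83,77,62,45,31,20 for degrees 0…12.
[y^12] = 1·20 + 3·31 + 3·45 + 1·62 + 2·77 = 464.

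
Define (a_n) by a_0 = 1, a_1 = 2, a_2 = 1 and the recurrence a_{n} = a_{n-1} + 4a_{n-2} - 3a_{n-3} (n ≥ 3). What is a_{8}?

128

The ordinary generating function has denominator 1 - t - 4t^2 + 3t^3.
Iterating the recurrence: a_0,…,a_{8} = 1, 2, 1, 6, 4, 25, 23, 111, 128.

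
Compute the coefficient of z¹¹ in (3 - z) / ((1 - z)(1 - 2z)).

10238

Partial fractions give a closed form: a_n = (-2)·1^n + (5)·2^n.
At n = 11: a_11 = 10238.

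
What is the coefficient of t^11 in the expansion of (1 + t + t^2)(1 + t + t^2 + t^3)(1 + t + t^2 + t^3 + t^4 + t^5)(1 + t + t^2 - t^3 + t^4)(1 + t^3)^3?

179

(1 + t + t^2) has coefficients 1,1,1 for degrees 0…2.
(1 + t + t^2 + t^3) has coefficients 1,1,1,1,0,0,0,0,0,0,0,0 for degrees 0…11.
Multiplying by (1 + t + t^2 + t^3 + t^4 + t^5) gives running coefficients 1,2,3,4,4,4,3,2,1,0,0,0 for degrees 0…11.
Multiplying by (1 + t + t^2 - t^3 + t^4) gives running coefficients 1,3,6,8,10,11,10,9,6,4,2,1 for degrees 0…11.
Finally multiplying by (1 + t^3)^3, the product of all factors after the first has coefficients 1,3,6,11,19,29,37,48,57,59,62,58 for degrees 0…11.
[t^11] = 1·58 + 1·62 + 1·59 = 179.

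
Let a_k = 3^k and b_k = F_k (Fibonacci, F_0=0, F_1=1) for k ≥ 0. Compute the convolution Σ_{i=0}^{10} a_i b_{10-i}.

35365

The convolution is the t^10 coefficient of A(t)B(t).
Σ = 1·55 + 3·34 + 9·21 + 27·13 + 81·8 + 243·5 + 729·3 + 2187·2 + 6561·1 + 19683·1 + 59049·0 = 35365.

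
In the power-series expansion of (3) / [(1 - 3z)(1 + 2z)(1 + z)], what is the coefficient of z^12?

Partial fractions give a closed form: a_n = (27/20)·3^n + (12/5)·(-2)^n + (-3/4)·(-1)^n.
At n = 12: a_12 = 727275.

727275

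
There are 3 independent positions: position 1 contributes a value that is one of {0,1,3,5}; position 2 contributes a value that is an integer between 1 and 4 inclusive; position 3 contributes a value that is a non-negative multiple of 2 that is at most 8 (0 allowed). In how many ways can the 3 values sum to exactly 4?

5

The generating function for the choices is (1 + z + z^3 + z^5)·(z + z^2 + z^3 + z^4)·(1 + z^2 + z^4 + z^6 + z^8); the count is [z^4].
(1 + z + z^3 + z^5) has coefficients 1,1,0,1,0 for degrees 0…4.
(z + z^2 + z^3 + z^4) has coefficients 0,1,1,1,1 for degrees 0…4.
Finally multiplying by (1 + z^2 + z^4 + z^6 + z^8), the product of all factors after the first has coefficients 0,1,1,2,2 for degrees 0…4.
[z^4] = 1·2 + 1·2 + 1·1 = 5.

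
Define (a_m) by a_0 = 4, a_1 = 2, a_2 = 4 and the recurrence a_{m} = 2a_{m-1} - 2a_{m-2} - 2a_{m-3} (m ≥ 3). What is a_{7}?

The ordinary generating function has denominator 1 - 2x + 2x^2 + 2x^3.
Iterating the recurrence: a_0,…,a_{7} = 4, 2, 4, -4, -20, -40, -32, 56.

56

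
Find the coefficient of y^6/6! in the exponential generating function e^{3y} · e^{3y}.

46656

The EGF product rule gives c_6 = Σ_{k_1+k_2=6} C(6; k_1,k_2) · ∏ g_i(k_i), where e^{3y} gives (3)^k; e^{3y} gives (3)^k.
g_1(k) for k = 0…6: 1, 3, 9, 27, 81, 243, 729.
g_2(k) for k = 0…6: 1, 3, 9, 27, 81, 243, 729.
c_6 = Σ_k C(6,k)·g_1(k)·g_2(6−k) = 1·1·729 + 6·3·243 + 15·9·81 + 20·27·27 + 15·81·9 + 6·243·3 + 1·729·1 = 729 + 4374 + 10935 + 14580 + 10935 + 4374 + 729 = 46656.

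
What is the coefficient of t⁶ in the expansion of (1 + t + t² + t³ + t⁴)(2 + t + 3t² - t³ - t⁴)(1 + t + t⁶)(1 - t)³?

(1 + t + t² + t³ + t⁴) has coefficients 1,1,1,1,1 for degrees 0…4.
(2 + t + 3t² - t³ - t⁴) has coefficients 2,1,3,-1,-1,0,0 for degrees 0…6.
Multiplying by (1 + t + t⁶) gives running coefficients 2,3,4,2,-2,-1,2 for degrees 0…6.
Finally multiplying by (1 - t)³, the product of all factors after the first has coefficients 2,-3,1,-3,1,7,-3 for degrees 0…6.
[t⁶] = 1·(-3) + 1·7 + 1·1 + 1·(-3) + 1·1 = 3.

3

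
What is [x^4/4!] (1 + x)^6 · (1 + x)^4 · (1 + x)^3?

The EGF product rule gives c_4 = Σ_{k_1+k_2+k_3=4} C(4; k_1,k_2,k_3) · ∏ g_i(k_i), where (1+x)^6 gives the falling factorial (6)_k; (1+x)^4 gives the falling factorial (4)_k; (1+x)^3 gives the falling factorial (3)_k.
g_1(k) for k = 0…4: 1, 6, 30, 120, 360.
g_2(k) for k = 0…4: 1, 4, 12, 24, 24.
g_3(k) for k = 0…4: 1, 3, 6, 6, 0.
First combine the last two factors: h(k) = Σ_j C(k,j)·g_2(j)·g_3(k−j) for k = 0…4: 1, 7, 42, 210, 840.
c_4 = Σ_k C(4,k)·g_1(k)·h(4−k) = 1·1·840 + 4·6·210 + 6·30·42 + 4·120·7 + 1·360·1 = 840 + 5040 + 7560 + 3360 + 360 = 17160.

17160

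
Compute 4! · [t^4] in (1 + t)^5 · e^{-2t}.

The EGF product rule gives c_4 = Σ_{k_1+k_2=4} C(4; k_1,k_2) · ∏ g_i(k_i), where (1+t)^5 gives the falling factorial (5)_k; e^{-2t} gives (-2)^k.
g_1(k) for k = 0…4: 1, 5, 20, 60, 120.
g_2(k) for k = 0…4: 1, -2, 4, -8, 16.
c_4 = Σ_k C(4,k)·g_1(k)·g_2(4−k) = 1·1·16 + 4·5·(-8) + 6·20·4 + 4·60·(-2) + 1·120·1 = 16 − 160 + 480 − 480 + 120 = -24.

-24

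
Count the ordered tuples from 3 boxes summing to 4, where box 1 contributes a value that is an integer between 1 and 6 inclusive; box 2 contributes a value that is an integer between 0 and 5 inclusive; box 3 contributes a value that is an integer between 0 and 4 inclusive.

10

The generating function for the choices is (z + z² + z³ + z⁴ + z⁵ + z⁶)·(1 + z + z² + z³ + z⁴ + z⁵)·(1 + z + z² + z³ + z⁴); the count is [z⁴].
(z + z² + z³ + z⁴ + z⁵ + z⁶) has coefficients 0,1,1,1,1 for degrees 0…4.
(1 + z + z² + z³ + z⁴ + z⁵) has coefficients 1,1,1,1,1 for degrees 0…4.
Finally multiplying by (1 + z + z² + z³ + z⁴), the product of all factors after the first has coefficients 1,2,3,4,5 for degrees 0…4.
[z⁴] = 1·4 + 1·3 + 1·2 + 1·1 = 10.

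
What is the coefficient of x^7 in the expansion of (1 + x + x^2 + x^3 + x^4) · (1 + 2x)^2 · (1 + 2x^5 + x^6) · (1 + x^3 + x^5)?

41

(1 + x + x^2 + x^3 + x^4) has coefficients 1,1,1,1,1 for degrees 0…4.
(1 + 2x)^2 has coefficients 1,4,4,0,0,0,0,0 for degrees 0…7.
Multiplying by (1 + 2x^5 + x^6) gives running coefficients 1,4,4,0,0,2,9,12 for degrees 0…7.
Finally multiplying by (1 + x^3 + x^5), the product of all factors after the first has coefficients 1,4,4,1,4,7,13,16 for degrees 0…7.
[x^7] = 1·16 + 1·13 + 1·7 + 1·4 + 1·1 = 41.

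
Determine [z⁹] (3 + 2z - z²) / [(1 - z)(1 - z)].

40

The denominator gives the recurrence a_n = 2a_(n−1) − a_(n−2) for n ≥ 3; the numerator fixes a_0 = 3, a_1 = 8, a_2 = 12.
Iterating: 3, 8, 12, 16, 20, 24, 28, 32, 36, 40, so a_9 = 40.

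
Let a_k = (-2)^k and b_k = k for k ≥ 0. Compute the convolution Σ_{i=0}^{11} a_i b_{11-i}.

This is [x^11] in the product of the two ordinary generating functions.
Σ = 1·11 − 2·10 + 4·9 − 8·8 + 16·7 − 32·6 + 64·5 − 128·4 + 256·3 − 512·2 + 1024·1 − 2048·0 = 459.

459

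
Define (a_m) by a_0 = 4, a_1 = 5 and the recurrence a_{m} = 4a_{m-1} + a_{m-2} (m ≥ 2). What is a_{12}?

44375036

The ordinary generating function has denominator 1 - 4z - z^2.
Iterating the recurrence: a_0,…,a_{12} = 4, 5, 24, 101, 428, 1813, 7680, 32533, 137812, 583781, 2472936, 10475525, 44375036.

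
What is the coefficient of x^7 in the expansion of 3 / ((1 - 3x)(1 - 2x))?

Partial fractions give a closed form: a_n = (9)·3^n + (-6)·2^n.
At n = 7: a_7 = 18915.

18915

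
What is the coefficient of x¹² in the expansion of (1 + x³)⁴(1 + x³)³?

35

(1 + x³)⁴ has coefficients 1,0,0,4,0,0,6,0,0,4,0,0,1 for degrees 0…12.
(1 + x³)³ has coefficients 1,0,0,3,0,0,3,0,0,1,0,0,0 for degrees 0…12.
[x¹²] = 1·0 + 4·1 + 6·3 + 4·3 + 1·1 = 35.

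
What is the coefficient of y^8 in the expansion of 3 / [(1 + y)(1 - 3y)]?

Partial fractions give a closed form: a_n = (3/4)·(-1)^n + (9/4)·3^n.
At n = 8: a_8 = 14763.

14763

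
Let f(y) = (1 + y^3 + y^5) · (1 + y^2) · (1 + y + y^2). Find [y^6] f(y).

2

(1 + y^3 + y^5) has coefficients 1,0,0,1,0,1 for degrees 0…5.
(1 + y^2) has coefficients 1,0,1,0,0,0,0 for degrees 0…6.
Finally multiplying by (1 + y + y^2), the product of all factors after the first has coefficients 1,1,2,1,1,0,0 for degrees 0…6.
[y^6] = 1·0 + 1·1 + 1·1 = 2.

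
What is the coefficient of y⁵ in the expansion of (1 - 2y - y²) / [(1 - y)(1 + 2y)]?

-38

The denominator gives the recurrence a_n = −a_(n−1) + 2a_(n−2) for n ≥ 3; the numerator fixes a_0 = 1, a_1 = -3, a_2 = 4.
Iterating: 1, -3, 4, -10, 18, -38, so a_5 = -38.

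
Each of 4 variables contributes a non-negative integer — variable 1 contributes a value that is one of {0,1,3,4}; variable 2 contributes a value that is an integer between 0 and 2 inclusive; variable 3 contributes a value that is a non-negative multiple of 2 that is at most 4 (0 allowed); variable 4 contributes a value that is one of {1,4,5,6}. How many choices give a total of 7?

The generating function for the choices is (1 + y + y³ + y⁴)·(1 + y + y²)·(1 + y² + y⁴)·(y + y⁴ + y⁵ + y⁶); the count is [y⁷].
(1 + y + y³ + y⁴) has coefficients 1,1,0,1,1 for degrees 0…4.
(1 + y + y²) has coefficients 1,1,1,0,0,0,0,0 for degrees 0…7.
Multiplying by (1 + y² + y⁴) gives running coefficients 1,1,2,1,2,1,1,0 for degrees 0…7.
Finally multiplying by (y + y⁴ + y⁵ + y⁶), the product of all factors after the first has coefficients 0,1,1,2,2,4,5,5 for degrees 0…7.
[y⁷] = 1·5 + 1·5 + 1·2 + 1·2 = 14.

14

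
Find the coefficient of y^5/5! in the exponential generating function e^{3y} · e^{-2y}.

The EGF product rule gives c_5 = Σ_{k_1+k_2=5} C(5; k_1,k_2) · ∏ g_i(k_i), where e^{3y} gives (3)^k; e^{-2y} gives (-2)^k.
g_1(k) for k = 0…5: 1, 3, 9, 27, 81, 243.
g_2(k) for k = 0…5: 1, -2, 4, -8, 16, -32.
c_5 = Σ_k C(5,k)·g_1(k)·g_2(5−k) = 1·1·(-32) + 5·3·16 + 10·9·(-8) + 10·27·4 + 5·81·(-2) + 1·243·1 = −32 + 240 − 720 + 1080 − 810 + 243 = 1.

1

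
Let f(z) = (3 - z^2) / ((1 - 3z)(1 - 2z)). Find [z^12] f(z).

The denominator gives the recurrence a_n = 5a_(n−1) − 6a_(n−2) for n ≥ 3; the numerator fixes a_0 = 3, a_1 = 15, a_2 = 56.
Iterating: 3, 15, 56, 190, 614, 1930, 5966, 18250, 55454, 167770, 506126, 1524010, 4583294, so a_12 = 4583294.

4583294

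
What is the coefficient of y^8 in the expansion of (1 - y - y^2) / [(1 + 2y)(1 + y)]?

The denominator gives the recurrence a_n = −3a_(n−1) − 2a_(n−2) for n ≥ 3; the numerator fixes a_0 = 1, a_1 = -4, a_2 = 9.
Iterating: 1, -4, 9, -19, 39, -79, 159, -319, 639, so a_8 = 639.

639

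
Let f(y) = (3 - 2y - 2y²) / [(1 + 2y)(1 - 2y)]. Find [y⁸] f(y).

640

The denominator gives the recurrence a_n = 4a_(n−2) for n ≥ 3; the numerator fixes a_0 = 3, a_1 = -2, a_2 = 10.
Iterating: 3, -2, 10, -8, 40, -32, 160, -128, 640, so a_8 = 640.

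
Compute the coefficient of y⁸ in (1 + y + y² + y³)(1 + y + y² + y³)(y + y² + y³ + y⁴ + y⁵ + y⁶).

13

(1 + y + y² + y³) has coefficients 1,1,1,1 for degrees 0…3.
(1 + y + y² + y³) has coefficients 1,1,1,1,0,0,0,0,0 for degrees 0…8.
Finally multiplying by (y + y² + y³ + y⁴ + y⁵ + y⁶), the product of all factors after the first has coefficients 0,1,2,3,4,4,4,3,2 for degrees 0…8.
[y⁸] = 1·2 + 1·3 + 1·4 + 1·4 = 13.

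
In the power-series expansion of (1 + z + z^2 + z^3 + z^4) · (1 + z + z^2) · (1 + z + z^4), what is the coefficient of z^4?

7

(1 + z + z^2 + z^3 + z^4) has coefficients 1,1,1,1,1 for degrees 0…4.
(1 + z + z^2) has coefficients 1,1,1,0,0 for degrees 0…4.
Finally multiplying by (1 + z + z^4), the product of all factors after the first has coefficients 1,2,2,1,1 for degrees 0…4.
[z^4] = 1·1 + 1·1 + 1·2 + 1·2 + 1·1 = 7.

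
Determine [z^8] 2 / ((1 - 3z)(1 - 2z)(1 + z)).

The denominator gives the recurrence a_n = 4a_(n−1) − a_(n−2) − 6a_(n−3) for n ≥ 3; the numerator fixes a_0 = 2, a_1 = 8, a_2 = 30.
Iterating: 2, 8, 30, 100, 322, 1008, 3110, 9500, 28842, so a_8 = 28842.

28842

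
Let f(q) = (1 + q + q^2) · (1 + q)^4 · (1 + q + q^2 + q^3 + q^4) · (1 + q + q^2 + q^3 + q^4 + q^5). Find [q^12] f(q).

55

(1 + q + q^2) has coefficients 1,1,1 for degrees 0…2.
(1 + q)^4 has coefficients 1,4,6,4,1,0,0,0,0,0,0,0,0 for degrees 0…12.
Multiplying by (1 + q + q^2 + q^3 + q^4) gives running coefficients 1,5,11,15,16,15,11,5,1,0,0,0,0 for degrees 0…12.
Finally multiplying by (1 + q + q^2 + q^3 + q^4 + q^5), the product of all factors after the first has coefficients 1,6,17,32,48,63,73,73,63,48,32,17,6 for degrees 0…12.
[q^12] = 1·6 + 1·17 + 1·32 = 55.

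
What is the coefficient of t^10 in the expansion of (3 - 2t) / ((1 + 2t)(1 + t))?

8187

Partial fractions give a closed form: a_n = (8)·(-2)^n + (-5)·(-1)^n.
At n = 10: a_10 = 8187.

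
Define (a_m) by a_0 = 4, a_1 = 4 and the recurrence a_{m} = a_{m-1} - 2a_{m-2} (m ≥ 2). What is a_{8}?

-68

The ordinary generating function has denominator 1 - x + 2x^2.
Iterating the recurrence: a_0,…,a_{8} = 4, 4, -4, -12, -4, 20, 28, -12, -68.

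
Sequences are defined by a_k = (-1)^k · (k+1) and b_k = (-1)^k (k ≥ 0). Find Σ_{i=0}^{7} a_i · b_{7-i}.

-36

The convolution is the x^7 coefficient of A(x)B(x).
Σ = 1·(-1) − 2·1 + 3·(-1) − 4·1 + 5·(-1) − 6·1 + 7·(-1) − 8·1 = -36.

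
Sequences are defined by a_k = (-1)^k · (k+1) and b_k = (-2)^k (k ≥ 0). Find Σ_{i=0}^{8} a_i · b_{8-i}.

1013

This is [x^8] in the product of the two ordinary generating functions.
Σ = 1·256 − 2·(-128) + 3·64 − 4·(-32) + 5·16 − 6·(-8) + 7·4 − 8·(-2) + 9·1 = 1013.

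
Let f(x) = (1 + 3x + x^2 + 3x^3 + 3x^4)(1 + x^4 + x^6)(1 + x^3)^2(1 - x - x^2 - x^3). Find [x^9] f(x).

-27

(1 + 3x + x^2 + 3x^3 + 3x^4) has coefficients 1,3,1,3,3 for degrees 0…4.
(1 + x^4 + x^6) has coefficients 1,0,0,0,1,0,1,0,0,0 for degrees 0…9.
Multiplying by (1 + x^3)^2 gives running coefficients 1,0,0,2,1,0,2,2,0,2 for degrees 0…9.
Finally multiplying by (1 - x - x^2 - x^3), the product of all factors after the first has coefficients 1,-1,-1,1,-1,-3,-1,-1,-4,-2 for degrees 0…9.
[x^9] = 1·(-2) + 3·(-4) + 1·(-1) + 3·(-1) + 3·(-3) = -27.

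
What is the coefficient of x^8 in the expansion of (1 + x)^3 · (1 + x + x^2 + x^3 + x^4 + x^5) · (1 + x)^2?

16

(1 + x)^3 has coefficients 1,3,3,1 for degrees 0…3.
(1 + x + x^2 + x^3 + x^4 + x^5) has coefficients 1,1,1,1,1,1,0,0,0 for degrees 0…8.
Finally multiplying by (1 + x)^2, the product of all factors after the first has coefficients 1,3,4,4,4,4,3,1,0 for degrees 0…8.
[x^8] = 1·0 + 3·1 + 3·3 + 1·4 = 16.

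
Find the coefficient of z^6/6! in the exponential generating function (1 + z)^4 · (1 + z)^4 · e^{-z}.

The EGF product rule gives c_6 = Σ_{k_1+k_2+k_3=6} C(6; k_1,k_2,k_3) · ∏ g_i(k_i), where (1+z)^4 gives the falling factorial (4)_k; (1+z)^4 gives the falling factorial (4)_k; e^{-z} gives (-1)^k.
g_1(k) for k = 0…6: 1, 4, 12, 24, 24, 0, 0.
g_2(k) for k = 0…6: 1, 4, 12, 24, 24, 0, 0.
g_3(k) for k = 0…6: 1, -1, 1, -1, 1, -1, 1.
First combine the last two factors: h(k) = Σ_j C(k,j)·g_2(j)·g_3(k−j) for k = 0…6: 1, 3, 5, -1, -15, 19, 37.
c_6 = Σ_k C(6,k)·g_1(k)·h(6−k) = 1·1·37 + 6·4·19 + 15·12·(-15) + 20·24·(-1) + 15·24·5 = 37 + 456 − 2700 − 480 + 1800 = -887.

-887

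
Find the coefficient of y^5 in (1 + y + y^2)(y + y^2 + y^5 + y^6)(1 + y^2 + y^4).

4

(1 + y + y^2) has coefficients 1,1,1 for degrees 0…2.
(y + y^2 + y^5 + y^6) has coefficients 0,1,1,0,0,1 for degrees 0…5.
Finally multiplying by (1 + y^2 + y^4), the product of all factors after the first has coefficients 0,1,1,1,1,2 for degrees 0…5.
[y^5] = 1·2 + 1·1 + 1·1 = 4.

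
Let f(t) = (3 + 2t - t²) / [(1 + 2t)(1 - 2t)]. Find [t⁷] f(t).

The denominator gives the recurrence a_n = 4a_(n−2) for n ≥ 3; the numerator fixes a_0 = 3, a_1 = 2, a_2 = 11.
Iterating: 3, 2, 11, 8, 44, 32, 176, 128, so a_7 = 128.

128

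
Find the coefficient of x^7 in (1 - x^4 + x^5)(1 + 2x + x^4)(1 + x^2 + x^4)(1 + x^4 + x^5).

2

(1 - x^4 + x^5) has coefficients 1,0,0,0,-1,1 for degrees 0…5.
(1 + 2x + x^4) has coefficients 1,2,0,0,1,0,0,0 for degrees 0…7.
Multiplying by (1 + x^2 + x^4) gives running coefficients 1,2,1,2,2,2,1,0 for degrees 0…7.
Finally multiplying by (1 + x^4 + x^5), the product of all factors after the first has coefficients 1,2,1,2,3,5,4,3 for degrees 0…7.
[x^7] = 1·3 − 1·2 + 1·1 = 2.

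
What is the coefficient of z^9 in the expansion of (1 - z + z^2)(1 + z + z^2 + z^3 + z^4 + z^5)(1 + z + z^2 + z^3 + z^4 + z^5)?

(1 - z + z^2) has coefficients 1,-1,1 for degrees 0…2.
(1 + z + z^2 + z^3 + z^4 + z^5) has coefficients 1,1,1,1,1,1,0,0,0,0 for degrees 0…9.
Finally multiplying by (1 + z + z^2 + z^3 + z^4 + z^5), the product of all factors after the first has coefficients 1,2,3,4,5,6,5,4,3,2 for degrees 0…9.
[z^9] = 1·2 − 1·3 + 1·4 = 3.

3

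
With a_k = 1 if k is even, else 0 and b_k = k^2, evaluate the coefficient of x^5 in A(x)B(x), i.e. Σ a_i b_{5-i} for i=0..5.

Write out a_i and b_{5-i} for i = 0,…,5 and sum the products.
Σ = 1·25 + 0·16 + 1·9 + 0·4 + 1·1 + 0·0 = 35.

35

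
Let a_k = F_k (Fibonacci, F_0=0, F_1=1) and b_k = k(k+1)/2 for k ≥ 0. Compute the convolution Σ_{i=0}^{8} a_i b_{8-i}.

This is [x^8] in the product of the two ordinary generating functions.
Σ = 0·36 + 1·28 + 1·21 + 2·15 + 3·10 + 5·6 + 8·3 + 13·1 + 21·0 = 176.

176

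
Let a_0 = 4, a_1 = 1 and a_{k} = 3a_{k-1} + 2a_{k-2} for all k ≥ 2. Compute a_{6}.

The ordinary generating function has denominator 1 - 3y - 2y^2.
Iterating the recurrence: a_0,…,a_{6} = 4, 1, 11, 35, 127, 451, 1607.

1607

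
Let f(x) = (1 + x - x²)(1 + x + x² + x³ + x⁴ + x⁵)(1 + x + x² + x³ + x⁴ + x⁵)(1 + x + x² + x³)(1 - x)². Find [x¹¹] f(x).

(1 + x - x²) has coefficients 1,1,-1 for degrees 0…2.
(1 + x + x² + x³ + x⁴ + x⁵) has coefficients 1,1,1,1,1,1,0,0,0,0,0,0 for degrees 0…11.
Multiplying by (1 + x + x² + x³ + x⁴ + x⁵) gives running coefficients 1,2,3,4,5,6,5,4,3,2,1,0 for degrees 0…11.
Multiplying by (1 + x + x² + x³) gives running coefficients 1,3,6,10,14,18,20,20,18,14,10,6 for degrees 0…11.
Finally multiplying by (1 - x)², the product of all factors after the first has coefficients 1,1,1,1,0,0,-2,-2,-2,-2,0,0 for degrees 0…11.
[x¹¹] = 1·0 + 1·0 − 1·(-2) = 2.

2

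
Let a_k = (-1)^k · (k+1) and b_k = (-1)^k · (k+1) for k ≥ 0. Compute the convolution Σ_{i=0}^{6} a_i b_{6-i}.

The convolution is the x^6 coefficient of A(x)B(x).
Σ = 1·7 − 2·(-6) + 3·5 − 4·(-4) + 5·3 − 6·(-2) + 7·1 = 84.

84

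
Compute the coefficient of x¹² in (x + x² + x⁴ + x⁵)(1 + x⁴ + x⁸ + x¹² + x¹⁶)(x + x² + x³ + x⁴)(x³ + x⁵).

(x + x² + x⁴ + x⁵) has coefficients 0,1,1,0,1,1 for degrees 0…5.
(1 + x⁴ + x⁸ + x¹² + x¹⁶) has coefficients 1,0,0,0,1,0,0,0,1,0,0,0,1 for degrees 0…12.
Multiplying by (x + x² + x³ + x⁴) gives running coefficients 0,1,1,1,1,1,1,1,1,1,1,1,1 for degrees 0…12.
Finally multiplying by (x³ + x⁵), the product of all factors after the first has coefficients 0,0,0,0,1,1,2,2,2,2,2,2,2 for degrees 0…12.
[x¹²] = 1·2 + 1·2 + 1·2 + 1·2 = 8.

8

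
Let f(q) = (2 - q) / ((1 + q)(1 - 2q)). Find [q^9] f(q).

511

The denominator gives the recurrence a_n = a_(n−1) + 2a_(n−2) for n ≥ 2; the numerator fixes a_0 = 2, a_1 = 1.
Iterating: 2, 1, 5, 7, 17, 31, 65, 127, 257, 511, so a_9 = 511.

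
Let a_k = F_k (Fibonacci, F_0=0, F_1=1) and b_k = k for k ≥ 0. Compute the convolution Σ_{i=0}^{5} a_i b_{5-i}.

Write out a_i and b_{5-i} for i = 0,…,5 and sum the products.
Σ = 0·5 + 1·4 + 1·3 + 2·2 + 3·1 + 5·0 = 14.

14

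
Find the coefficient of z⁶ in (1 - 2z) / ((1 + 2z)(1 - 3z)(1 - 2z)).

Partial fractions give a closed form: a_n = (2/5)·(-2)^n + (3/5)·3^n.
At n = 6: a_6 = 463.

463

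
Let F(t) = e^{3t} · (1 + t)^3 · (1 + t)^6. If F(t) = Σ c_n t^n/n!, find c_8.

68458041

The EGF product rule gives c_8 = Σ_{k_1+k_2+k_3=8} C(8; k_1,k_2,k_3) · ∏ g_i(k_i), where e^{3t} gives (3)^k; (1+t)^3 gives the falling factorial (3)_k; (1+t)^6 gives the falling factorial (6)_k.
g_1(k) for k = 0…8: 1, 3, 9, 27, 81, 243, 729, 2187, 6561.
g_2(k) for k = 0…8: 1, 3, 6, 6, 0, 0, 0, 0, 0.
g_3(k) for k = 0…8: 1, 6, 30, 120, 360, 720, 720, 0, 0.
First combine the last two factors: h(k) = Σ_j C(k,j)·g_2(j)·g_3(k−j) for k = 0…8: 1, 9, 72, 504, 3024, 15120, 60480, 181440, 362880.
c_8 = Σ_k C(8,k)·g_1(k)·h(8−k) = 1·1·362880 + 8·3·181440 + 28·9·60480 + 56·27·15120 + 70·81·3024 + 56·243·504 + 28·729·72 + 8·2187·9 + 1·6561·1 = 362880 + 4354560 + 15240960 + 22861440 + 17146080 + 6858432 + 1469664 + 157464 + 6561 = 68458041.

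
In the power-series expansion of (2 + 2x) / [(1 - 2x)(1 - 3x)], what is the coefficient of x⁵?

1752

Partial fractions give a closed form: a_n = (-6)·2^n + (8)·3^n.
At n = 5: a_5 = 1752.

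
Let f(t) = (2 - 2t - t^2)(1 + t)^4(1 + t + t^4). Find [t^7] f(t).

(2 - 2t - t^2) has coefficients 2,-2,-1 for degrees 0…2.
(1 + t)^4 has coefficients 1,4,6,4,1,0,0,0 for degrees 0…7.
Finally multiplying by (1 + t + t^4), the product of all factors after the first has coefficients 1,5,10,10,6,5,6,4 for degrees 0…7.
[t^7] = 2·4 − 2·6 − 1·5 = -9.

-9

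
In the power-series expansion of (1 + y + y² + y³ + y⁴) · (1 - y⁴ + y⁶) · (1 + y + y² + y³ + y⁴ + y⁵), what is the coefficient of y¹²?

2

(1 + y + y² + y³ + y⁴) has coefficients 1,1,1,1,1 for degrees 0…4.
(1 - y⁴ + y⁶) has coefficients 1,0,0,0,-1,0,1,0,0,0,0,0,0 for degrees 0…12.
Finally multiplying by (1 + y + y² + y³ + y⁴ + y⁵), the product of all factors after the first has coefficients 1,1,1,1,0,0,0,0,0,0,1,1,0 for degrees 0…12.
[y¹²] = 1·0 + 1·1 + 1·1 + 1·0 + 1·0 = 2.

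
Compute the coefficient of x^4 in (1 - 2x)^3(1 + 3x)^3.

(1 - 2x)^3 has coefficients 1,-6,12,-8 for degrees 0…3.
(1 + 3x)^3 has coefficients 1,9,27,27,0 for degrees 0…4.
[x^4] = 1·0 − 6·27 + 12·27 − 8·9 = 90.

90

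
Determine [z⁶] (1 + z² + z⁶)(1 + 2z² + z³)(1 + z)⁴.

(1 + z² + z⁶) has coefficients 1,0,1,0,0,0,1 for degrees 0…6.
(1 + 2z² + z³) has coefficients 1,0,2,1,0,0,0 for degrees 0…6.
Finally multiplying by (1 + z)⁴, the product of all factors after the first has coefficients 1,4,8,13,17,14,6 for degrees 0…6.
[z⁶] = 1·6 + 1·17 + 1·1 = 24.

24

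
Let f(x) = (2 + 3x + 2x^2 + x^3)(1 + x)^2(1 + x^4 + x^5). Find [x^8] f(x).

(2 + 3x + 2x^2 + x^3) has coefficients 2,3,2,1 for degrees 0…3.
(1 + x)^2 has coefficients 1,2,1,0,0,0,0,0,0 for degrees 0…8.
Finally multiplying by (1 + x^4 + x^5), the product of all factors after the first has coefficients 1,2,1,0,1,3,3,1,0 for degrees 0…8.
[x^8] = 2·0 + 3·1 + 2·3 + 1·3 = 12.

12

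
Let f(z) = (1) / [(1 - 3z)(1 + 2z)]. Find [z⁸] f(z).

Partial fractions give a closed form: a_n = (3/5)·3^n + (2/5)·(-2)^n.
At n = 8: a_8 = 4039.

4039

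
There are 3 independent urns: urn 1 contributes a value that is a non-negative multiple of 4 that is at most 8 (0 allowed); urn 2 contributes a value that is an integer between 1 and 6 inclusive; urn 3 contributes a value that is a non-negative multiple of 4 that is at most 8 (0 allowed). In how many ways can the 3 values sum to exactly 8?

2

The generating function for the choices is (1 + t^4 + t^8)·(t + t^2 + t^3 + t^4 + t^5 + t^6)·(1 + t^4 + t^8); the count is [t^8].
(1 + t^4 + t^8) has coefficients 1,0,0,0,1,0,0,0,1 for degrees 0…8.
(t + t^2 + t^3 + t^4 + t^5 + t^6) has coefficients 0,1,1,1,1,1,1,0,0 for degrees 0…8.
Finally multiplying by (1 + t^4 + t^8), the product of all factors after the first has coefficients 0,1,1,1,1,2,2,1,1 for degrees 0…8.
[t^8] = 1·1 + 1·1 + 1·0 = 2.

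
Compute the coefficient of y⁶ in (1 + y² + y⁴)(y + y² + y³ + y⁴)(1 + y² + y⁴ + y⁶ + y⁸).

5

(1 + y² + y⁴) has coefficients 1,0,1,0,1 for degrees 0…4.
(y + y² + y³ + y⁴) has coefficients 0,1,1,1,1,0,0 for degrees 0…6.
Finally multiplying by (1 + y² + y⁴ + y⁶ + y⁸), the product of all factors after the first has coefficients 0,1,1,2,2,2,2 for degrees 0…6.
[y⁶] = 1·2 + 1·2 + 1·1 = 5.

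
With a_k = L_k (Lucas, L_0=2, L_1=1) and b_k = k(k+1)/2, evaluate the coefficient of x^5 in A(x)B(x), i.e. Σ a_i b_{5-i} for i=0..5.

77

This is [x^5] in the product of the two ordinary generating functions.
Σ = 2·15 + 1·10 + 3·6 + 4·3 + 7·1 + 11·0 = 77.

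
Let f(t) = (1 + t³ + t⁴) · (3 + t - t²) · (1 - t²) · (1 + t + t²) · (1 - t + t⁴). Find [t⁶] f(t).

-7

(1 + t³ + t⁴) has coefficients 1,0,0,1,1 for degrees 0…4.
(3 + t - t²) has coefficients 3,1,-1,0,0,0,0 for degrees 0…6.
Multiplying by (1 - t²) gives running coefficients 3,1,-4,-1,1,0,0 for degrees 0…6.
Multiplying by (1 + t + t²) gives running coefficients 3,4,0,-4,-4,0,1 for degrees 0…6.
Finally multiplying by (1 - t + t⁴), the product of all factors after the first has coefficients 3,1,-4,-4,3,8,1 for degrees 0…6.
[t⁶] = 1·1 + 1·(-4) + 1·(-4) = -7.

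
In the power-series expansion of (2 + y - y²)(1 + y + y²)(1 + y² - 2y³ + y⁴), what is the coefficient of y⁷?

2

(2 + y - y²) has coefficients 2,1,-1 for degrees 0…2.
(1 + y + y²) has coefficients 1,1,1,0,0,0,0,0 for degrees 0…7.
Finally multiplying by (1 + y² - 2y³ + y⁴), the product of all factors after the first has coefficients 1,1,2,-1,0,-1,1,0 for degrees 0…7.
[y⁷] = 2·0 + 1·1 − 1·(-1) = 2.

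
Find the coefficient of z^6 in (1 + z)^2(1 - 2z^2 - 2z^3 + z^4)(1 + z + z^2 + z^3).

(1 + z)^2 has coefficients 1,2,1 for degrees 0…2.
(1 - 2z^2 - 2z^3 + z^4) has coefficients 1,0,-2,-2,1,0,0 for degrees 0…6.
Finally multiplying by (1 + z + z^2 + z^3), the product of all factors after the first has coefficients 1,1,-1,-3,-3,-3,-1 for degrees 0…6.
[z^6] = 1·(-1) + 2·(-3) + 1·(-3) = -10.

-10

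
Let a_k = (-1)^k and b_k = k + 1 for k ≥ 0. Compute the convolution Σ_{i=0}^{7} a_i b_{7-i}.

4

This is [x^7] in the product of the two ordinary generating functions.
Σ = 1·8 − 1·7 + 1·6 − 1·5 + 1·4 − 1·3 + 1·2 − 1·1 = 4.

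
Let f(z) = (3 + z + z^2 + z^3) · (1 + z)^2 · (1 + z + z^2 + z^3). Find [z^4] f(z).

(3 + z + z^2 + z^3) has coefficients 3,1,1,1 for degrees 0…3.
(1 + z)^2 has coefficients 1,2,1,0,0 for degrees 0…4.
Finally multiplying by (1 + z + z^2 + z^3), the product of all factors after the first has coefficients 1,3,4,4,3 for degrees 0…4.
[z^4] = 3·3 + 1·4 + 1·4 + 1·3 = 20.

20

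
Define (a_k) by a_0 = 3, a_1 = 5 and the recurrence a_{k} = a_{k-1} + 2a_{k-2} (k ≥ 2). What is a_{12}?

The ordinary generating function has denominator 1 - q - 2q^2.
Iterating the recurrence: a_0,…,a_{12} = 3, 5, 11, 21, 43, 85, 171, 341, 683, 1365, 2731, 5461, 10923.

10923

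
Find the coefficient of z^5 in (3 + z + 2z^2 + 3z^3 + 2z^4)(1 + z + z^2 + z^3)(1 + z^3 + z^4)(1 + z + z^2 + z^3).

50

(3 + z + 2z^2 + 3z^3 + 2z^4) has coefficients 3,1,2,3,2 for degrees 0…4.
(1 + z + z^2 + z^3) has coefficients 1,1,1,1,0,0 for degrees 0…5.
Multiplying by (1 + z^3 + z^4) gives running coefficients 1,1,1,2,2,2 for degrees 0…5.
Finally multiplying by (1 + z + z^2 + z^3), the product of all factors after the first has coefficients 1,2,3,5,6,7 for degrees 0…5.
[z^5] = 3·7 + 1·6 + 2·5 + 3·3 + 2·2 = 50.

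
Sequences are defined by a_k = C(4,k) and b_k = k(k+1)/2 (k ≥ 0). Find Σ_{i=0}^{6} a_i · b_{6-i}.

Write out a_i and b_{6-i} for i = 0,…,6 and sum the products.
Σ = 1·21 + 4·15 + 6·10 + 4·6 + 1·3 + 0·1 + 0·0 = 168.

168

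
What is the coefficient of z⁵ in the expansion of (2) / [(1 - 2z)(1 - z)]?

Partial fractions give a closed form: a_n = (4)·2^n + (-2)·1^n.
At n = 5: a_5 = 126.

126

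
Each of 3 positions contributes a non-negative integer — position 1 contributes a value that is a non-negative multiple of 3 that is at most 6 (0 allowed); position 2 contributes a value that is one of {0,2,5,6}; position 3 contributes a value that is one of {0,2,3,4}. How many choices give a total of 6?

4

The generating function for the choices is (1 + z^3 + z^6)·(1 + z^2 + z^5 + z^6)·(1 + z^2 + z^3 + z^4); the count is [z^6].
(1 + z^3 + z^6) has coefficients 1,0,0,1,0,0,1 for degrees 0…6.
(1 + z^2 + z^5 + z^6) has coefficients 1,0,1,0,0,1,1 for degrees 0…6.
Finally multiplying by (1 + z^2 + z^3 + z^4), the product of all factors after the first has coefficients 1,0,2,1,2,2,2 for degrees 0…6.
[z^6] = 1·2 + 1·1 + 1·1 = 4.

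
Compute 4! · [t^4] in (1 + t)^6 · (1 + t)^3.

3024

The EGF product rule gives c_4 = Σ_{k_1+k_2=4} C(4; k_1,k_2) · ∏ g_i(k_i), where (1+t)^6 gives the falling factorial (6)_k; (1+t)^3 gives the falling factorial (3)_k.
g_1(k) for k = 0…4: 1, 6, 30, 120, 360.
g_2(k) for k = 0…4: 1, 3, 6, 6, 0.
c_4 = Σ_k C(4,k)·g_1(k)·g_2(4−k) = 4·6·6 + 6·30·6 + 4·120·3 + 1·360·1 = 144 + 1080 + 1440 + 360 = 3024.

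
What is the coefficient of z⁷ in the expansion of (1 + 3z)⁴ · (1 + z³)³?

279

(1 + 3z)⁴ has coefficients 1,12,54,108,81 for degrees 0…4.
(1 + z³)³ has coefficients 1,0,0,3,0,0,3,0 for degrees 0…7.
[z⁷] = 1·0 + 12·3 + 54·0 + 108·0 + 81·3 = 279.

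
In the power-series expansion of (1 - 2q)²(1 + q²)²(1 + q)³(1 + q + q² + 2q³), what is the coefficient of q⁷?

23

(1 - 2q)² has coefficients 1,-4,4 for degrees 0…2.
(1 + q²)² has coefficients 1,0,2,0,1,0,0,0 for degrees 0…7.
Multiplying by (1 + q)³ gives running coefficients 1,3,5,7,7,5,3,1 for degrees 0…7.
Finally multiplying by (1 + q + q² + 2q³), the product of all factors after the first has coefficients 1,4,9,17,25,29,29,23 for degrees 0…7.
[q⁷] = 1·23 − 4·29 + 4·29 = 23.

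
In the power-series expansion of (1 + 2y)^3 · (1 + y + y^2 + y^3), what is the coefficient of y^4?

(1 + 2y)^3 has coefficients 1,6,12,8 for degrees 0…3.
(1 + y + y^2 + y^3) has coefficients 1,1,1,1,0 for degrees 0…4.
[y^4] = 1·0 + 6·1 + 12·1 + 8·1 = 26.

26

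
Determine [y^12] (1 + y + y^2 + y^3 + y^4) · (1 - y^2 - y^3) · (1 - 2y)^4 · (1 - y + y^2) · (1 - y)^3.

(1 + y + y^2 + y^3 + y^4) has coefficients 1,1,1,1,1 for degrees 0…4.
(1 - y^2 - y^3) has coefficients 1,0,-1,-1,0,0,0,0,0,0,0,0,0 for degrees 0…12.
Multiplying by (1 - 2y)^4 gives running coefficients 1,-8,23,-25,0,8,16,-16,0,0,0,0,0 for degrees 0…12.
Multiplying by (1 - y + y^2) gives running coefficients 1,-9,32,-56,48,-17,8,-24,32,-16,0,0,0 for degrees 0…12.
Finally multiplying by (1 - y)^3, the product of all factors after the first has coefficients 1,-12,62,-180,321,-361,259,-147,145,-192,168,-80,16 for degrees 0…12.
[y^12] = 1·16 + 1·(-80) + 1·168 + 1·(-192) + 1·145 = 57.

57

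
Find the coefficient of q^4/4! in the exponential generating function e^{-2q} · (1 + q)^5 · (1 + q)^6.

The EGF product rule gives c_4 = Σ_{k_1+k_2+k_3=4} C(4; k_1,k_2,k_3) · ∏ g_i(k_i), where e^{-2q} gives (-2)^k; (1+q)^5 gives the falling factorial (5)_k; (1+q)^6 gives the falling factorial (6)_k.
g_1(k) for k = 0…4: 1, -2, 4, -8, 16.
g_2(k) for k = 0…4: 1, 5, 20, 60, 120.
g_3(k) for k = 0…4: 1, 6, 30, 120, 360.
First combine the last two factors: h(k) = Σ_j C(k,j)·g_2(j)·g_3(k−j) for k = 0…4: 1, 11, 110, 990, 7920.
c_4 = Σ_k C(4,k)·g_1(k)·h(4−k) = 1·1·7920 + 4·(-2)·990 + 6·4·110 + 4·(-8)·11 + 1·16·1 = 7920 − 7920 + 2640 − 352 + 16 = 2304.

2304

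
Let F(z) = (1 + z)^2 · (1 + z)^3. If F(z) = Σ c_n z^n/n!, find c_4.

120

The EGF product rule gives c_4 = Σ_{k_1+k_2=4} C(4; k_1,k_2) · ∏ g_i(k_i), where (1+z)^2 gives the falling factorial (2)_k; (1+z)^3 gives the falling factorial (3)_k.
g_1(k) for k = 0…4: 1, 2, 2, 0, 0.
g_2(k) for k = 0…4: 1, 3, 6, 6, 0.
c_4 = Σ_k C(4,k)·g_1(k)·g_2(4−k) = 4·2·6 + 6·2·6 = 48 + 72 = 120.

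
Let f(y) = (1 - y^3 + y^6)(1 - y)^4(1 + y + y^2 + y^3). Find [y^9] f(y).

2

(1 - y^3 + y^6) has coefficients 1,0,0,-1,0,0,1 for degrees 0…6.
(1 - y)^4 has coefficients 1,-4,6,-4,1,0,0,0,0,0 for degrees 0…9.
Finally multiplying by (1 + y + y^2 + y^3), the product of all factors after the first has coefficients 1,-3,3,-1,-1,3,-3,1,0,0 for degrees 0…9.
[y^9] = 1·0 − 1·(-3) + 1·(-1) = 2.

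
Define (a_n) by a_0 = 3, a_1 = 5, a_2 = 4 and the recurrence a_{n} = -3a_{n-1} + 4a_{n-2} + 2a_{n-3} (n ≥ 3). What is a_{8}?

The ordinary generating function has denominator 1 + 3z - 4z^2 - 2z^3.
Iterating the recurrence: a_0,…,a_{8} = 3, 5, 4, 14, -16, 112, -372, 1532, -5860.

-5860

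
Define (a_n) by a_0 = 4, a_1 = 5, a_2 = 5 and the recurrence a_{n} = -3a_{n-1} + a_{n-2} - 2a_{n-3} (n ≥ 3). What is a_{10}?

86865

The ordinary generating function has denominator 1 + 3t - t^2 + 2t^3.
Iterating the recurrence: a_0,…,a_{10} = 4, 5, 5, -18, 49, -175, 610, -2103, 7269, -25130, 86865.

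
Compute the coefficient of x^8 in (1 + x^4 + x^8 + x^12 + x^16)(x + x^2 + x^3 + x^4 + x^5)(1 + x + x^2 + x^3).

(1 + x^4 + x^8 + x^12 + x^16) has coefficients 1,0,0,0,1,0,0,0,1 for degrees 0…8.
(x + x^2 + x^3 + x^4 + x^5) has coefficients 0,1,1,1,1,1,0,0,0 for degrees 0…8.
Finally multiplying by (1 + x + x^2 + x^3), the product of all factors after the first has coefficients 0,1,2,3,4,4,3,2,1 for degrees 0…8.
[x^8] = 1·1 + 1·4 + 1·0 = 5.

5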